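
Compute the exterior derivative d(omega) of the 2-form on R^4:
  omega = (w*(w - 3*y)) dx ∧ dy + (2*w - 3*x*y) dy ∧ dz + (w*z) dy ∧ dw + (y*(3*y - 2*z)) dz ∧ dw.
d(omega) = (2*w - 3*y) dx ∧ dy ∧ dw + (-3*y) dx ∧ dy ∧ dz + (-w + 6*y - 2*z + 2) dy ∧ dz ∧ dw

For a 2-form omega = sum_{i<j} g_{ij} dx_i ∧ dx_j, the exterior derivative is
  d(omega) = sum_{i<j} d(g_{ij}) ∧ dx_i ∧ dx_j = sum_{i<j, k} (∂g_{ij}/∂x_k) dx_k ∧ dx_i ∧ dx_j.
Expand each term, using dx_k ∧ dx_i ∧ dx_j = sgn(permutation) dx_{(a)} ∧ dx_{(b)} ∧ dx_{(c)} with (a < b < c) sorted:
  d(w*(w - 3*y)) includes (∂/∂w)(w*(w - 3*y)) dw = (2*w - 3*y) dw, which multiplied by dx ∧ dy gives (2*w - 3*y) dx ∧ dy ∧ dw
  d(2*w - 3*x*y) includes (∂/∂x)(2*w - 3*x*y) dx = (-3*y) dx, which multiplied by dy ∧ dz gives (-3*y) dx ∧ dy ∧ dz
  d(2*w - 3*x*y) includes (∂/∂w)(2*w - 3*x*y) dw = (2) dw, which multiplied by dy ∧ dz gives (2) dy ∧ dz ∧ dw
  d(w*z) includes (∂/∂z)(w*z) dz = (w) dz, which multiplied by dy ∧ dw gives (-w) dy ∧ dz ∧ dw
  d(y*(3*y - 2*z)) includes (∂/∂y)(y*(3*y - 2*z)) dy = (6*y - 2*z) dy, which multiplied by dz ∧ dw gives (6*y - 2*z) dy ∧ dz ∧ dw
Collecting like 3-forms: d(omega) = (2*w - 3*y) dx ∧ dy ∧ dw + (-3*y) dx ∧ dy ∧ dz + (-w + 6*y - 2*z + 2) dy ∧ dz ∧ dw.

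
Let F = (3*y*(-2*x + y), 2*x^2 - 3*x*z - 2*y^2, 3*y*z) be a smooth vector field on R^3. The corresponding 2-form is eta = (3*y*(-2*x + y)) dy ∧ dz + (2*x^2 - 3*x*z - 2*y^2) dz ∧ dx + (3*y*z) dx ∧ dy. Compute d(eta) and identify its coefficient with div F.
d(eta) = (-7*y) dx ∧ dy ∧ dz; div F = -7*y

For a 2-form in R^3 of the form above, applying d gives a 3-form with coefficient ∂P/∂x + ∂Q/∂y + ∂R/∂z:
  ∂P/∂x = -6*y
  ∂Q/∂y = -4*y
  ∂R/∂z = 3*y
Sum = -7*y, which is exactly div F.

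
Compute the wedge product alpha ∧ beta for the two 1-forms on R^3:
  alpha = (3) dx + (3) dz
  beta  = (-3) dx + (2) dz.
alpha ∧ beta = (15) dx ∧ dz

Distribute the wedge, using dx_i ∧ dx_j = -dx_j ∧ dx_i and dx_i ∧ dx_i = 0. For each pair (i, j) with i < j, the coefficient of dx_i ∧ dx_j in alpha ∧ beta is (alpha_i * beta_j - alpha_j * beta_i). Collecting: alpha ∧ beta = (15) dx ∧ dz.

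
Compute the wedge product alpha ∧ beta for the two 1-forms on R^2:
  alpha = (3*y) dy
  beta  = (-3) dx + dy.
alpha ∧ beta = (9*y) dx ∧ dy

Distribute the wedge, using dx_i ∧ dx_j = -dx_j ∧ dx_i and dx_i ∧ dx_i = 0. For each pair (i, j) with i < j, the coefficient of dx_i ∧ dx_j in alpha ∧ beta is (alpha_i * beta_j - alpha_j * beta_i). Collecting: alpha ∧ beta = (9*y) dx ∧ dy.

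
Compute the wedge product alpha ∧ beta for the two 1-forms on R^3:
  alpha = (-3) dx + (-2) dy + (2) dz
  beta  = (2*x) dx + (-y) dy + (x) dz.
alpha ∧ beta = (4*x + 3*y) dx ∧ dy + (-7*x) dx ∧ dz + (-2*x + 2*y) dy ∧ dz

Distribute the wedge, using dx_i ∧ dx_j = -dx_j ∧ dx_i and dx_i ∧ dx_i = 0. For each pair (i, j) with i < j, the coefficient of dx_i ∧ dx_j in alpha ∧ beta is (alpha_i * beta_j - alpha_j * beta_i). Collecting: alpha ∧ beta = (4*x + 3*y) dx ∧ dy + (-7*x) dx ∧ dz + (-2*x + 2*y) dy ∧ dz.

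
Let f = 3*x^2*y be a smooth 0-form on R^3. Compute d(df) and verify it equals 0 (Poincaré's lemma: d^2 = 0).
d(df) = 0

Step 1: df = sum_i (∂f/∂x_i) dx_i = (6*x*y) dx + (3*x^2) dy + (0) dz.
Step 2: Apply d again. Using the 1-form formula, the coefficient of dx ∧ dy in d(df) is ∂^2 f/∂x ∂y - ∂^2 f/∂y ∂x = (6*x) - (6*x) = 0 (equality of mixed partials for smooth f).
Similarly for dx ∧ dz and dy ∧ dz — all coefficients vanish. So d(df) = 0.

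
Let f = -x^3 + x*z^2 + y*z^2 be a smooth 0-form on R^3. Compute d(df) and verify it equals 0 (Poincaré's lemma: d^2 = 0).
d(df) = 0

Step 1: df = sum_i (∂f/∂x_i) dx_i = (-3*x^2 + z^2) dx + (z^2) dy + (2*z*(x + y)) dz.
Step 2: Apply d again. Using the 1-form formula, the coefficient of dx ∧ dy in d(df) is ∂^2 f/∂x ∂y - ∂^2 f/∂y ∂x = (0) - (0) = 0 (equality of mixed partials for smooth f).
Similarly for dx ∧ dz and dy ∧ dz — all coefficients vanish. So d(df) = 0.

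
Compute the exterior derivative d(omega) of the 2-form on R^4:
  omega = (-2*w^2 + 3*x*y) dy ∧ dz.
d(omega) = (3*y) dx ∧ dy ∧ dz + (-4*w) dy ∧ dz ∧ dw

For a 2-form omega = sum_{i<j} g_{ij} dx_i ∧ dx_j, the exterior derivative is
  d(omega) = sum_{i<j} d(g_{ij}) ∧ dx_i ∧ dx_j = sum_{i<j, k} (∂g_{ij}/∂x_k) dx_k ∧ dx_i ∧ dx_j.
Expand each term, using dx_k ∧ dx_i ∧ dx_j = sgn(permutation) dx_{(a)} ∧ dx_{(b)} ∧ dx_{(c)} with (a < b < c) sorted:
  d(-2*w^2 + 3*x*y) includes (∂/∂x)(-2*w^2 + 3*x*y) dx = (3*y) dx, which multiplied by dy ∧ dz gives (3*y) dx ∧ dy ∧ dz
  d(-2*w^2 + 3*x*y) includes (∂/∂w)(-2*w^2 + 3*x*y) dw = (-4*w) dw, which multiplied by dy ∧ dz gives (-4*w) dy ∧ dz ∧ dw
Collecting like 3-forms: d(omega) = (3*y) dx ∧ dy ∧ dz + (-4*w) dy ∧ dz ∧ dw.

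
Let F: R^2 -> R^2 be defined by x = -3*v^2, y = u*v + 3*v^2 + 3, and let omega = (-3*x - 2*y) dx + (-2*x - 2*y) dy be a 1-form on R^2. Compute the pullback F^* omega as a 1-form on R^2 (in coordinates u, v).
F^* omega = (2*v*(-u*v - 3)) du + (-2*u^2*v - 6*u - 18*v^3) dv

Using F^*(f dg) = (f ∘ F) d(g ∘ F), substitute each coordinate x_i by F_i(u, v) in f_i, and replace dx_i by d F_i = (∂F_i/∂u) du + (∂F_i/∂v) dv.
  For the x component: f_1(F) = -2*u*v + 3*v^2 - 6; d F_1 = (0) du + (-6*v) dv
  For the y component: f_2(F) = -2*u*v - 6; d F_2 = (v) du + (u + 6*v) dv
Combining and collecting du, dv coefficients:
  coeff of du: 2*v*(-u*v - 3)
  coeff of dv: -2*u^2*v - 6*u - 18*v^3
F^* omega = (2*v*(-u*v - 3)) du + (-2*u^2*v - 6*u - 18*v^3) dv.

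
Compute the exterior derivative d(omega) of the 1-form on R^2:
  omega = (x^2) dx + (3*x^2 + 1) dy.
d(omega) = (6*x) dx ∧ dy

For a 1-form omega = sum_i f_i dx_i, the exterior derivative is
  d(omega) = sum_{i < j} (∂f_j/∂x_i - ∂f_i/∂x_j) dx_i ∧ dx_j.
  coefficient of dx ∧ dy: ∂f_2/∂x - ∂f_1/∂y = ∂(3*x^2 + 1)/∂x - ∂(x^2)/∂y = 6*x
Assembling: d(omega) = (6*x) dx ∧ dy.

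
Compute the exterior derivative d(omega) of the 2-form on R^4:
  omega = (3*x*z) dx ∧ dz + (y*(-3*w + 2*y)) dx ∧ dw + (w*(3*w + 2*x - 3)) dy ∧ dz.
d(omega) = (3*w - 4*y) dx ∧ dy ∧ dw + (2*w) dx ∧ dy ∧ dz + (6*w + 2*x - 3) dy ∧ dz ∧ dw

For a 2-form omega = sum_{i<j} g_{ij} dx_i ∧ dx_j, the exterior derivative is
  d(omega) = sum_{i<j} d(g_{ij}) ∧ dx_i ∧ dx_j = sum_{i<j, k} (∂g_{ij}/∂x_k) dx_k ∧ dx_i ∧ dx_j.
Expand each term, using dx_k ∧ dx_i ∧ dx_j = sgn(permutation) dx_{(a)} ∧ dx_{(b)} ∧ dx_{(c)} with (a < b < c) sorted:
  d(y*(-3*w + 2*y)) includes (∂/∂y)(y*(-3*w + 2*y)) dy = (-3*w + 4*y) dy, which multiplied by dx ∧ dw gives (3*w - 4*y) dx ∧ dy ∧ dw
  d(w*(3*w + 2*x - 3)) includes (∂/∂x)(w*(3*w + 2*x - 3)) dx = (2*w) dx, which multiplied by dy ∧ dz gives (2*w) dx ∧ dy ∧ dz
  d(w*(3*w + 2*x - 3)) includes (∂/∂w)(w*(3*w + 2*x - 3)) dw = (6*w + 2*x - 3) dw, which multiplied by dy ∧ dz gives (6*w + 2*x - 3) dy ∧ dz ∧ dw
Collecting like 3-forms: d(omega) = (3*w - 4*y) dx ∧ dy ∧ dw + (2*w) dx ∧ dy ∧ dz + (6*w + 2*x - 3) dy ∧ dz ∧ dw.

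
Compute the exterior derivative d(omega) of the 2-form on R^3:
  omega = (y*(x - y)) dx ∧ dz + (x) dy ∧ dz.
d(omega) = (-x + 2*y + 1) dx ∧ dy ∧ dz

For a 2-form omega = sum_{i<j} g_{ij} dx_i ∧ dx_j, the exterior derivative is
  d(omega) = sum_{i<j} d(g_{ij}) ∧ dx_i ∧ dx_j = sum_{i<j, k} (∂g_{ij}/∂x_k) dx_k ∧ dx_i ∧ dx_j.
Expand each term, using dx_k ∧ dx_i ∧ dx_j = sgn(permutation) dx_{(a)} ∧ dx_{(b)} ∧ dx_{(c)} with (a < b < c) sorted:
  d(y*(x - y)) includes (∂/∂y)(y*(x - y)) dy = (x - 2*y) dy, which multiplied by dx ∧ dz gives (-x + 2*y) dx ∧ dy ∧ dz
  d(x) includes (∂/∂x)(x) dx = (1) dx, which multiplied by dy ∧ dz gives (1) dx ∧ dy ∧ dz
Collecting like 3-forms: d(omega) = (-x + 2*y + 1) dx ∧ dy ∧ dz.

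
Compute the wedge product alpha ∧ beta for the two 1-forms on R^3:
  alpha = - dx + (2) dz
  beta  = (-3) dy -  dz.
alpha ∧ beta = (3) dx ∧ dy + (1) dx ∧ dz + (6) dy ∧ dz

Distribute the wedge, using dx_i ∧ dx_j = -dx_j ∧ dx_i and dx_i ∧ dx_i = 0. For each pair (i, j) with i < j, the coefficient of dx_i ∧ dx_j in alpha ∧ beta is (alpha_i * beta_j - alpha_j * beta_i). Collecting: alpha ∧ beta = (3) dx ∧ dy + (1) dx ∧ dz + (6) dy ∧ dz.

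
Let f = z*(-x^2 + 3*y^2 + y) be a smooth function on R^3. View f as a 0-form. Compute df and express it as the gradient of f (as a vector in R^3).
df = (-2*x*z) dx + (z*(6*y + 1)) dy + (-x^2 + 3*y^2 + y) dz; grad f = (-2*x*z, z*(6*y + 1), -x^2 + 3*y^2 + y)

For a 0-form f, d f = (∂f/∂x) dx + (∂f/∂y) dy + (∂f/∂z) dz. The components of the vector representation are exactly the entries of grad f in Cartesian coordinates:
  ∂f/∂x = -2*x*z
  ∂f/∂y = z*(6*y + 1)
  ∂f/∂z = -x^2 + 3*y^2 + y.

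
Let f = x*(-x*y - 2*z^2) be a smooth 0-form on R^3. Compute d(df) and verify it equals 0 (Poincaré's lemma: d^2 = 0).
d(df) = 0

Step 1: df = sum_i (∂f/∂x_i) dx_i = (-2*x*y - 2*z^2) dx + (-x^2) dy + (-4*x*z) dz.
Step 2: Apply d again. Using the 1-form formula, the coefficient of dx ∧ dy in d(df) is ∂^2 f/∂x ∂y - ∂^2 f/∂y ∂x = (-2*x) - (-2*x) = 0 (equality of mixed partials for smooth f).
Similarly for dx ∧ dz and dy ∧ dz — all coefficients vanish. So d(df) = 0.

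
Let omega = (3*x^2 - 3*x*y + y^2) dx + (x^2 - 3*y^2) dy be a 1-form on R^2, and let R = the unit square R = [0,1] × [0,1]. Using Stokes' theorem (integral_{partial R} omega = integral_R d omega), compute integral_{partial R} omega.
integral_(partial R) omega = 3/2

Stokes: integral_partial_R omega = integral_R d omega with d omega = (∂Q/∂x - ∂P/∂y) dx ∧ dy.
  ∂Q/∂x = 2*x
  ∂P/∂y = -3*x + 2*y
  integrand = ∂Q/∂x - ∂P/∂y = 5*x - 2*y.
Integrating over R: integral_0^1 integral_0^1 (5*x - 2*y) dx dy = 3/2.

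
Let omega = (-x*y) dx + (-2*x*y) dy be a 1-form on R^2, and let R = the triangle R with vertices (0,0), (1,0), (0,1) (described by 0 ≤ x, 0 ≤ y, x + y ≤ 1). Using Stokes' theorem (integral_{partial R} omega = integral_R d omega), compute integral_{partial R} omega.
integral_(partial R) omega = -1/6

Stokes: integral_partial_R omega = integral_R d omega with d omega = (∂Q/∂x - ∂P/∂y) dx ∧ dy.
  ∂Q/∂x = -2*y
  ∂P/∂y = -x
  integrand = ∂Q/∂x - ∂P/∂y = x - 2*y.
Integrating over R: integral_0^1 integral_0^{1-x} (x - 2*y) dy dx = -1/6.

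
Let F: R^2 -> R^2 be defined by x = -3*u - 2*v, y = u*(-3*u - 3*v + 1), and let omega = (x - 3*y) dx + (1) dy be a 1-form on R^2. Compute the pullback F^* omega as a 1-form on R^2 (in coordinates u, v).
F^* omega = (-27*u^2 - 27*u*v + 12*u + 3*v + 1) du + (-18*u^2 - 18*u*v + 9*u + 4*v) dv

Using F^*(f dg) = (f ∘ F) d(g ∘ F), substitute each coordinate x_i by F_i(u, v) in f_i, and replace dx_i by d F_i = (∂F_i/∂u) du + (∂F_i/∂v) dv.
  For the x component: f_1(F) = 9*u^2 + 9*u*v - 6*u - 2*v; d F_1 = (-3) du + (-2) dv
  For the y component: f_2(F) = 1; d F_2 = (-6*u - 3*v + 1) du + (-3*u) dv
Combining and collecting du, dv coefficients:
  coeff of du: -27*u^2 - 27*u*v + 12*u + 3*v + 1
  coeff of dv: -18*u^2 - 18*u*v + 9*u + 4*v
F^* omega = (-27*u^2 - 27*u*v + 12*u + 3*v + 1) du + (-18*u^2 - 18*u*v + 9*u + 4*v) dv.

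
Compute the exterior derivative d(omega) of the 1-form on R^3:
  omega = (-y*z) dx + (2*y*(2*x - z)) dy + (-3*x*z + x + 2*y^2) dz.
d(omega) = (4*y + z) dx ∧ dy + (y - 3*z + 1) dx ∧ dz + (6*y) dy ∧ dz

For a 1-form omega = sum_i f_i dx_i, the exterior derivative is
  d(omega) = sum_{i < j} (∂f_j/∂x_i - ∂f_i/∂x_j) dx_i ∧ dx_j.
  coefficient of dx ∧ dy: ∂f_2/∂x - ∂f_1/∂y = ∂(2*y*(2*x - z))/∂x - ∂(-y*z)/∂y = 4*y + z
  coefficient of dx ∧ dz: ∂f_3/∂x - ∂f_1/∂z = ∂(-3*x*z + x + 2*y^2)/∂x - ∂(-y*z)/∂z = y - 3*z + 1
  coefficient of dy ∧ dz: ∂f_3/∂y - ∂f_2/∂z = ∂(-3*x*z + x + 2*y^2)/∂y - ∂(2*y*(2*x - z))/∂z = 6*y
Assembling: d(omega) = (4*y + z) dx ∧ dy + (y - 3*z + 1) dx ∧ dz + (6*y) dy ∧ dz.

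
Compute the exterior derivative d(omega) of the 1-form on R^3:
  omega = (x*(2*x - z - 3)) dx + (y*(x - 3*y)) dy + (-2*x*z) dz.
d(omega) = (y) dx ∧ dy + (x - 2*z) dx ∧ dz

For a 1-form omega = sum_i f_i dx_i, the exterior derivative is
  d(omega) = sum_{i < j} (∂f_j/∂x_i - ∂f_i/∂x_j) dx_i ∧ dx_j.
  coefficient of dx ∧ dy: ∂f_2/∂x - ∂f_1/∂y = ∂(y*(x - 3*y))/∂x - ∂(x*(2*x - z - 3))/∂y = y
  coefficient of dx ∧ dz: ∂f_3/∂x - ∂f_1/∂z = ∂(-2*x*z)/∂x - ∂(x*(2*x - z - 3))/∂z = x - 2*z
Assembling: d(omega) = (y) dx ∧ dy + (x - 2*z) dx ∧ dz.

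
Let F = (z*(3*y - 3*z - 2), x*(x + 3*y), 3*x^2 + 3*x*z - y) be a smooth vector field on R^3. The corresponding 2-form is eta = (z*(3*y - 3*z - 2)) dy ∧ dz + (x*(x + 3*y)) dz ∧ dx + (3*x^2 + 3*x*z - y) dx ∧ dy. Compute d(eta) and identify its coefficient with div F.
d(eta) = (6*x) dx ∧ dy ∧ dz; div F = 6*x

For a 2-form in R^3 of the form above, applying d gives a 3-form with coefficient ∂P/∂x + ∂Q/∂y + ∂R/∂z:
  ∂P/∂x = 0
  ∂Q/∂y = 3*x
  ∂R/∂z = 3*x
Sum = 6*x, which is exactly div F.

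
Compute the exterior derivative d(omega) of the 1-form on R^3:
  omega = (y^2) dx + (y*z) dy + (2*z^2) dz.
d(omega) = (-2*y) dx ∧ dy + (-y) dy ∧ dz

For a 1-form omega = sum_i f_i dx_i, the exterior derivative is
  d(omega) = sum_{i < j} (∂f_j/∂x_i - ∂f_i/∂x_j) dx_i ∧ dx_j.
  coefficient of dx ∧ dy: ∂f_2/∂x - ∂f_1/∂y = ∂(y*z)/∂x - ∂(y^2)/∂y = -2*y
  coefficient of dy ∧ dz: ∂f_3/∂y - ∂f_2/∂z = ∂(2*z^2)/∂y - ∂(y*z)/∂z = -y
Assembling: d(omega) = (-2*y) dx ∧ dy + (-y) dy ∧ dz.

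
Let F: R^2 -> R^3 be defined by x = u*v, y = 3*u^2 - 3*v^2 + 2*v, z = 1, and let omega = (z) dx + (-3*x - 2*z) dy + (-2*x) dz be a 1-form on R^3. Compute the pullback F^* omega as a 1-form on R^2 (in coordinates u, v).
F^* omega = (-18*u^2*v - 12*u + v) du + (18*u*v^2 - 6*u*v + u + 12*v - 4) dv

Using F^*(f dg) = (f ∘ F) d(g ∘ F), substitute each coordinate x_i by F_i(u, v) in f_i, and replace dx_i by d F_i = (∂F_i/∂u) du + (∂F_i/∂v) dv.
  For the x component: f_1(F) = 1; d F_1 = (v) du + (u) dv
  For the y component: f_2(F) = -3*u*v - 2; d F_2 = (6*u) du + (2 - 6*v) dv
  For the z component: f_3(F) = -2*u*v; d F_3 = (0) du + (0) dv
Combining and collecting du, dv coefficients:
  coeff of du: -18*u^2*v - 12*u + v
  coeff of dv: 18*u*v^2 - 6*u*v + u + 12*v - 4
F^* omega = (-18*u^2*v - 12*u + v) du + (18*u*v^2 - 6*u*v + u + 12*v - 4) dv.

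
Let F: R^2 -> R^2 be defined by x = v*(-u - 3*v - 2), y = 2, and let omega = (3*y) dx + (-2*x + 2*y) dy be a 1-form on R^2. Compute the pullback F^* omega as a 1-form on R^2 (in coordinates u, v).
F^* omega = (-6*v) du + (-6*u - 36*v - 12) dv

Using F^*(f dg) = (f ∘ F) d(g ∘ F), substitute each coordinate x_i by F_i(u, v) in f_i, and replace dx_i by d F_i = (∂F_i/∂u) du + (∂F_i/∂v) dv.
  For the x component: f_1(F) = 6; d F_1 = (-v) du + (-u - 6*v - 2) dv
  For the y component: f_2(F) = 2*u*v + 6*v^2 + 4*v + 4; d F_2 = (0) du + (0) dv
Combining and collecting du, dv coefficients:
  coeff of du: -6*v
  coeff of dv: -6*u - 36*v - 12
F^* omega = (-6*v) du + (-6*u - 36*v - 12) dv.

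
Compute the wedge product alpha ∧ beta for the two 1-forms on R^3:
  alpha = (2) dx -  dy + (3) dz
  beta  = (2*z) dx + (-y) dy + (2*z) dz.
alpha ∧ beta = (-2*y + 2*z) dx ∧ dy + (-2*z) dx ∧ dz + (3*y - 2*z) dy ∧ dz

Distribute the wedge, using dx_i ∧ dx_j = -dx_j ∧ dx_i and dx_i ∧ dx_i = 0. For each pair (i, j) with i < j, the coefficient of dx_i ∧ dx_j in alpha ∧ beta is (alpha_i * beta_j - alpha_j * beta_i). Collecting: alpha ∧ beta = (-2*y + 2*z) dx ∧ dy + (-2*z) dx ∧ dz + (3*y - 2*z) dy ∧ dz.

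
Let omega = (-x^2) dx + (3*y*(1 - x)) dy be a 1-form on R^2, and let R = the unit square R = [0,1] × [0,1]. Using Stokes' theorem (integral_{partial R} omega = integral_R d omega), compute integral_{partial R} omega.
integral_(partial R) omega = -3/2

Stokes: integral_partial_R omega = integral_R d omega with d omega = (∂Q/∂x - ∂P/∂y) dx ∧ dy.
  ∂Q/∂x = -3*y
  ∂P/∂y = 0
  integrand = ∂Q/∂x - ∂P/∂y = -3*y.
Integrating over R: integral_0^1 integral_0^1 (-3*y) dx dy = -3/2.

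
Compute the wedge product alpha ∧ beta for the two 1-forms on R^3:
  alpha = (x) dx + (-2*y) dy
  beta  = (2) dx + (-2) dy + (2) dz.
alpha ∧ beta = (-2*x + 4*y) dx ∧ dy + (2*x) dx ∧ dz + (-4*y) dy ∧ dz

Distribute the wedge, using dx_i ∧ dx_j = -dx_j ∧ dx_i and dx_i ∧ dx_i = 0. For each pair (i, j) with i < j, the coefficient of dx_i ∧ dx_j in alpha ∧ beta is (alpha_i * beta_j - alpha_j * beta_i). Collecting: alpha ∧ beta = (-2*x + 4*y) dx ∧ dy + (2*x) dx ∧ dz + (-4*y) dy ∧ dz.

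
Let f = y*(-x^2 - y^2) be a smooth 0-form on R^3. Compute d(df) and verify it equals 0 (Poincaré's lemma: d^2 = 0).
d(df) = 0

Step 1: df = sum_i (∂f/∂x_i) dx_i = (-2*x*y) dx + (-x^2 - 3*y^2) dy + (0) dz.
Step 2: Apply d again. Using the 1-form formula, the coefficient of dx ∧ dy in d(df) is ∂^2 f/∂x ∂y - ∂^2 f/∂y ∂x = (-2*x) - (-2*x) = 0 (equality of mixed partials for smooth f).
Similarly for dx ∧ dz and dy ∧ dz — all coefficients vanish. So d(df) = 0.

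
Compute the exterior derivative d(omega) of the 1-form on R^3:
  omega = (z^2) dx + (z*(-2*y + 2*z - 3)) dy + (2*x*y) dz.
d(omega) = (2*y - 2*z) dx ∧ dz + (2*x + 2*y - 4*z + 3) dy ∧ dz

For a 1-form omega = sum_i f_i dx_i, the exterior derivative is
  d(omega) = sum_{i < j} (∂f_j/∂x_i - ∂f_i/∂x_j) dx_i ∧ dx_j.
  coefficient of dx ∧ dz: ∂f_3/∂x - ∂f_1/∂z = ∂(2*x*y)/∂x - ∂(z^2)/∂z = 2*y - 2*z
  coefficient of dy ∧ dz: ∂f_3/∂y - ∂f_2/∂z = ∂(2*x*y)/∂y - ∂(z*(-2*y + 2*z - 3))/∂z = 2*x + 2*y - 4*z + 3
Assembling: d(omega) = (2*y - 2*z) dx ∧ dz + (2*x + 2*y - 4*z + 3) dy ∧ dz.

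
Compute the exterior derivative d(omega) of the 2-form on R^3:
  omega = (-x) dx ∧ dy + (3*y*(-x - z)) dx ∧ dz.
d(omega) = (3*x + 3*z) dx ∧ dy ∧ dz

For a 2-form omega = sum_{i<j} g_{ij} dx_i ∧ dx_j, the exterior derivative is
  d(omega) = sum_{i<j} d(g_{ij}) ∧ dx_i ∧ dx_j = sum_{i<j, k} (∂g_{ij}/∂x_k) dx_k ∧ dx_i ∧ dx_j.
Expand each term, using dx_k ∧ dx_i ∧ dx_j = sgn(permutation) dx_{(a)} ∧ dx_{(b)} ∧ dx_{(c)} with (a < b < c) sorted:
  d(3*y*(-x - z)) includes (∂/∂y)(3*y*(-x - z)) dy = (-3*x - 3*z) dy, which multiplied by dx ∧ dz gives (3*x + 3*z) dx ∧ dy ∧ dz
Collecting like 3-forms: d(omega) = (3*x + 3*z) dx ∧ dy ∧ dz.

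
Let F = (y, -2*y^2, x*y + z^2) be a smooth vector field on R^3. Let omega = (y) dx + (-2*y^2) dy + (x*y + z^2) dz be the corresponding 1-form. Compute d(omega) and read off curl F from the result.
d(omega) = (x) dy ∧ dz + (-y) dz ∧ dx + (-1) dx ∧ dy; curl F = (x, -y, -1)

d omega = sum_{i<j} (∂f_j/∂x_i - ∂f_i/∂x_j) dx_i ∧ dx_j. Under the identification (dy ∧ dz, dz ∧ dx, dx ∧ dy) ↔ (e_x, e_y, e_z), the coefficients are exactly the components of curl F. Compute:
  ∂R/∂y - ∂Q/∂z = (x) - (0) = x
  ∂P/∂z - ∂R/∂x = (0) - (y) = -y
  ∂Q/∂x - ∂P/∂y = (0) - (1) = -1.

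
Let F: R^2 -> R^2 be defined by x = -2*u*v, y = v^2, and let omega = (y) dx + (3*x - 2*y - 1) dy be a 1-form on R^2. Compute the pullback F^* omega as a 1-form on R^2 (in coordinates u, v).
F^* omega = (-2*v^3) du + (2*v*(-7*u*v - 2*v^2 - 1)) dv

Using F^*(f dg) = (f ∘ F) d(g ∘ F), substitute each coordinate x_i by F_i(u, v) in f_i, and replace dx_i by d F_i = (∂F_i/∂u) du + (∂F_i/∂v) dv.
  For the x component: f_1(F) = v^2; d F_1 = (-2*v) du + (-2*u) dv
  For the y component: f_2(F) = -6*u*v - 2*v^2 - 1; d F_2 = (0) du + (2*v) dv
Combining and collecting du, dv coefficients:
  coeff of du: -2*v^3
  coeff of dv: 2*v*(-7*u*v - 2*v^2 - 1)
F^* omega = (-2*v^3) du + (2*v*(-7*u*v - 2*v^2 - 1)) dv.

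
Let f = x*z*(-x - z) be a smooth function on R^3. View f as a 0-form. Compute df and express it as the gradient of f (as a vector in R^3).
df = (z*(-2*x - z)) dx + (0) dy + (x*(-x - 2*z)) dz; grad f = (z*(-2*x - z), 0, x*(-x - 2*z))

For a 0-form f, d f = (∂f/∂x) dx + (∂f/∂y) dy + (∂f/∂z) dz. The components of the vector representation are exactly the entries of grad f in Cartesian coordinates:
  ∂f/∂x = z*(-2*x - z)
  ∂f/∂y = 0
  ∂f/∂z = x*(-x - 2*z).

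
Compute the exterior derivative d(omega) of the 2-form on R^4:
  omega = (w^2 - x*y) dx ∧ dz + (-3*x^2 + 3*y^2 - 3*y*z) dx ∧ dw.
d(omega) = (x) dx ∧ dy ∧ dz + (2*w + 3*y) dx ∧ dz ∧ dw + (-6*y + 3*z) dx ∧ dy ∧ dw

For a 2-form omega = sum_{i<j} g_{ij} dx_i ∧ dx_j, the exterior derivative is
  d(omega) = sum_{i<j} d(g_{ij}) ∧ dx_i ∧ dx_j = sum_{i<j, k} (∂g_{ij}/∂x_k) dx_k ∧ dx_i ∧ dx_j.
Expand each term, using dx_k ∧ dx_i ∧ dx_j = sgn(permutation) dx_{(a)} ∧ dx_{(b)} ∧ dx_{(c)} with (a < b < c) sorted:
  d(w^2 - x*y) includes (∂/∂y)(w^2 - x*y) dy = (-x) dy, which multiplied by dx ∧ dz gives (x) dx ∧ dy ∧ dz
  d(w^2 - x*y) includes (∂/∂w)(w^2 - x*y) dw = (2*w) dw, which multiplied by dx ∧ dz gives (2*w) dx ∧ dz ∧ dw
  d(-3*x^2 + 3*y^2 - 3*y*z) includes (∂/∂y)(-3*x^2 + 3*y^2 - 3*y*z) dy = (6*y - 3*z) dy, which multiplied by dx ∧ dw gives (-6*y + 3*z) dx ∧ dy ∧ dw
  d(-3*x^2 + 3*y^2 - 3*y*z) includes (∂/∂z)(-3*x^2 + 3*y^2 - 3*y*z) dz = (-3*y) dz, which multiplied by dx ∧ dw gives (3*y) dx ∧ dz ∧ dw
Collecting like 3-forms: d(omega) = (x) dx ∧ dy ∧ dz + (2*w + 3*y) dx ∧ dz ∧ dw + (-6*y + 3*z) dx ∧ dy ∧ dw.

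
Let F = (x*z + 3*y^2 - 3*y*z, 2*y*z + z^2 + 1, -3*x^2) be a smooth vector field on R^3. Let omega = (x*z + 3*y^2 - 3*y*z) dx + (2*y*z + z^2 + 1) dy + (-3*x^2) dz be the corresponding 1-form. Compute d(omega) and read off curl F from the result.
d(omega) = (-2*y - 2*z) dy ∧ dz + (7*x - 3*y) dz ∧ dx + (-6*y + 3*z) dx ∧ dy; curl F = (-2*y - 2*z, 7*x - 3*y, -6*y + 3*z)

d omega = sum_{i<j} (∂f_j/∂x_i - ∂f_i/∂x_j) dx_i ∧ dx_j. Under the identification (dy ∧ dz, dz ∧ dx, dx ∧ dy) ↔ (e_x, e_y, e_z), the coefficients are exactly the components of curl F. Compute:
  ∂R/∂y - ∂Q/∂z = (0) - (2*y + 2*z) = -2*y - 2*z
  ∂P/∂z - ∂R/∂x = (x - 3*y) - (-6*x) = 7*x - 3*y
  ∂Q/∂x - ∂P/∂y = (0) - (6*y - 3*z) = -6*y + 3*z.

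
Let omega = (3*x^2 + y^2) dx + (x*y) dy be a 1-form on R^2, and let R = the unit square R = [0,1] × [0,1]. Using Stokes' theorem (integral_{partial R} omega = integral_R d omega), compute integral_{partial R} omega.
integral_(partial R) omega = -1/2

Stokes: integral_partial_R omega = integral_R d omega with d omega = (∂Q/∂x - ∂P/∂y) dx ∧ dy.
  ∂Q/∂x = y
  ∂P/∂y = 2*y
  integrand = ∂Q/∂x - ∂P/∂y = -y.
Integrating over R: integral_0^1 integral_0^1 (-y) dx dy = -1/2.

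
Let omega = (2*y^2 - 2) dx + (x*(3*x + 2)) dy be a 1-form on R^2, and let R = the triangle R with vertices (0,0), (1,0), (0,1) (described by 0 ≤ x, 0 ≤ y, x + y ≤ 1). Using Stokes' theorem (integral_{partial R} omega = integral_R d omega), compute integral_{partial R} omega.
integral_(partial R) omega = 4/3

Stokes: integral_partial_R omega = integral_R d omega with d omega = (∂Q/∂x - ∂P/∂y) dx ∧ dy.
  ∂Q/∂x = 6*x + 2
  ∂P/∂y = 4*y
  integrand = ∂Q/∂x - ∂P/∂y = 6*x - 4*y + 2.
Integrating over R: integral_0^1 integral_0^{1-x} (6*x - 4*y + 2) dy dx = 4/3.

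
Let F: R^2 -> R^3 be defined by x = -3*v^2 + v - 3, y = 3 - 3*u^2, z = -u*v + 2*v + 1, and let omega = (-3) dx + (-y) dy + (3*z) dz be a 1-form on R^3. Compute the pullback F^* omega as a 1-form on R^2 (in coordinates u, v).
F^* omega = (-18*u^3 + 3*u*v^2 + 18*u - 6*v^2 - 3*v) du + (3*u^2*v - 12*u*v - 3*u + 30*v + 3) dv

Using F^*(f dg) = (f ∘ F) d(g ∘ F), substitute each coordinate x_i by F_i(u, v) in f_i, and replace dx_i by d F_i = (∂F_i/∂u) du + (∂F_i/∂v) dv.
  For the x component: f_1(F) = -3; d F_1 = (0) du + (1 - 6*v) dv
  For the y component: f_2(F) = 3*u^2 - 3; d F_2 = (-6*u) du + (0) dv
  For the z component: f_3(F) = -3*u*v + 6*v + 3; d F_3 = (-v) du + (2 - u) dv
Combining and collecting du, dv coefficients:
  coeff of du: -18*u^3 + 3*u*v^2 + 18*u - 6*v^2 - 3*v
  coeff of dv: 3*u^2*v - 12*u*v - 3*u + 30*v + 3
F^* omega = (-18*u^3 + 3*u*v^2 + 18*u - 6*v^2 - 3*v) du + (3*u^2*v - 12*u*v - 3*u + 30*v + 3) dv.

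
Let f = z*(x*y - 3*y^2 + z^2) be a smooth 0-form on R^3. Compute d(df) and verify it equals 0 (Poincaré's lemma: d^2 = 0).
d(df) = 0

Step 1: df = sum_i (∂f/∂x_i) dx_i = (y*z) dx + (z*(x - 6*y)) dy + (x*y - 3*y^2 + 3*z^2) dz.
Step 2: Apply d again. Using the 1-form formula, the coefficient of dx ∧ dy in d(df) is ∂^2 f/∂x ∂y - ∂^2 f/∂y ∂x = (z) - (z) = 0 (equality of mixed partials for smooth f).
Similarly for dx ∧ dz and dy ∧ dz — all coefficients vanish. So d(df) = 0.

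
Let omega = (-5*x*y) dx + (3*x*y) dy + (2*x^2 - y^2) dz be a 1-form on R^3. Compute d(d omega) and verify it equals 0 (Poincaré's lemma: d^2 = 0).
d(d omega) = 0

Step 1: d omega = sum_{i<j} (∂f_j/∂x_i - ∂f_i/∂x_j) dx_i ∧ dx_j:
  coeff of dx ∧ dy: 5*x + 3*y
  coeff of dx ∧ dz: 4*x
  coeff of dy ∧ dz: -2*y
Step 2: Apply d again to each 2-form coefficient. The only possible 3-form in R^3 is dx ∧ dy ∧ dz, with coefficient
  ∂(coeff of dy∧dz)/∂x - ∂(coeff of dx∧dz)/∂y + ∂(coeff of dx∧dy)/∂z
  = ∂/∂x (-2*y) - ∂/∂y (4*x) + ∂/∂z (5*x + 3*y).
Each of these terms simplifies to sums of mixed partials that cancel in pairs. The result is 0 (by equality of mixed partials for smooth functions — Schwarz / Clairaut).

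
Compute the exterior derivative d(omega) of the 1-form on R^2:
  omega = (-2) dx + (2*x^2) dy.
d(omega) = (4*x) dx ∧ dy

For a 1-form omega = sum_i f_i dx_i, the exterior derivative is
  d(omega) = sum_{i < j} (∂f_j/∂x_i - ∂f_i/∂x_j) dx_i ∧ dx_j.
  coefficient of dx ∧ dy: ∂f_2/∂x - ∂f_1/∂y = ∂(2*x^2)/∂x - ∂(-2)/∂y = 4*x
Assembling: d(omega) = (4*x) dx ∧ dy.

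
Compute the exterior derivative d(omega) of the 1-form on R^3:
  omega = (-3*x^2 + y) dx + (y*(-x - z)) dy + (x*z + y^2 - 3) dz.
d(omega) = (-y - 1) dx ∧ dy + (z) dx ∧ dz + (3*y) dy ∧ dz

For a 1-form omega = sum_i f_i dx_i, the exterior derivative is
  d(omega) = sum_{i < j} (∂f_j/∂x_i - ∂f_i/∂x_j) dx_i ∧ dx_j.
  coefficient of dx ∧ dy: ∂f_2/∂x - ∂f_1/∂y = ∂(y*(-x - z))/∂x - ∂(-3*x^2 + y)/∂y = -y - 1
  coefficient of dx ∧ dz: ∂f_3/∂x - ∂f_1/∂z = ∂(x*z + y^2 - 3)/∂x - ∂(-3*x^2 + y)/∂z = z
  coefficient of dy ∧ dz: ∂f_3/∂y - ∂f_2/∂z = ∂(x*z + y^2 - 3)/∂y - ∂(y*(-x - z))/∂z = 3*y
Assembling: d(omega) = (-y - 1) dx ∧ dy + (z) dx ∧ dz + (3*y) dy ∧ dz.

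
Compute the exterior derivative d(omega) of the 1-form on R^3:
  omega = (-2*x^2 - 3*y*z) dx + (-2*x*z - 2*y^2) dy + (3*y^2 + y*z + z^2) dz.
d(omega) = (z) dx ∧ dy + (3*y) dx ∧ dz + (2*x + 6*y + z) dy ∧ dz

For a 1-form omega = sum_i f_i dx_i, the exterior derivative is
  d(omega) = sum_{i < j} (∂f_j/∂x_i - ∂f_i/∂x_j) dx_i ∧ dx_j.
  coefficient of dx ∧ dy: ∂f_2/∂x - ∂f_1/∂y = ∂(-2*x*z - 2*y^2)/∂x - ∂(-2*x^2 - 3*y*z)/∂y = z
  coefficient of dx ∧ dz: ∂f_3/∂x - ∂f_1/∂z = ∂(3*y^2 + y*z + z^2)/∂x - ∂(-2*x^2 - 3*y*z)/∂z = 3*y
  coefficient of dy ∧ dz: ∂f_3/∂y - ∂f_2/∂z = ∂(3*y^2 + y*z + z^2)/∂y - ∂(-2*x*z - 2*y^2)/∂z = 2*x + 6*y + z
Assembling: d(omega) = (z) dx ∧ dy + (3*y) dx ∧ dz + (2*x + 6*y + z) dy ∧ dz.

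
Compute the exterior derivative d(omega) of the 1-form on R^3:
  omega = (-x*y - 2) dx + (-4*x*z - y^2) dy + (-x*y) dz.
d(omega) = (x - 4*z) dx ∧ dy + (-y) dx ∧ dz + (3*x) dy ∧ dz

For a 1-form omega = sum_i f_i dx_i, the exterior derivative is
  d(omega) = sum_{i < j} (∂f_j/∂x_i - ∂f_i/∂x_j) dx_i ∧ dx_j.
  coefficient of dx ∧ dy: ∂f_2/∂x - ∂f_1/∂y = ∂(-4*x*z - y^2)/∂x - ∂(-x*y - 2)/∂y = x - 4*z
  coefficient of dx ∧ dz: ∂f_3/∂x - ∂f_1/∂z = ∂(-x*y)/∂x - ∂(-x*y - 2)/∂z = -y
  coefficient of dy ∧ dz: ∂f_3/∂y - ∂f_2/∂z = ∂(-x*y)/∂y - ∂(-4*x*z - y^2)/∂z = 3*x
Assembling: d(omega) = (x - 4*z) dx ∧ dy + (-y) dx ∧ dz + (3*x) dy ∧ dz.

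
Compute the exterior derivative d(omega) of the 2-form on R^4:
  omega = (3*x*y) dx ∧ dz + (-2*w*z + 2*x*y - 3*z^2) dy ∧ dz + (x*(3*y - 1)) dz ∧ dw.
d(omega) = (-3*x + 2*y) dx ∧ dy ∧ dz + (3*x - 2*z) dy ∧ dz ∧ dw + (3*y - 1) dx ∧ dz ∧ dw

For a 2-form omega = sum_{i<j} g_{ij} dx_i ∧ dx_j, the exterior derivative is
  d(omega) = sum_{i<j} d(g_{ij}) ∧ dx_i ∧ dx_j = sum_{i<j, k} (∂g_{ij}/∂x_k) dx_k ∧ dx_i ∧ dx_j.
Expand each term, using dx_k ∧ dx_i ∧ dx_j = sgn(permutation) dx_{(a)} ∧ dx_{(b)} ∧ dx_{(c)} with (a < b < c) sorted:
  d(3*x*y) includes (∂/∂y)(3*x*y) dy = (3*x) dy, which multiplied by dx ∧ dz gives (-3*x) dx ∧ dy ∧ dz
  d(-2*w*z + 2*x*y - 3*z^2) includes (∂/∂x)(-2*w*z + 2*x*y - 3*z^2) dx = (2*y) dx, which multiplied by dy ∧ dz gives (2*y) dx ∧ dy ∧ dz
  d(-2*w*z + 2*x*y - 3*z^2) includes (∂/∂w)(-2*w*z + 2*x*y - 3*z^2) dw = (-2*z) dw, which multiplied by dy ∧ dz gives (-2*z) dy ∧ dz ∧ dw
  d(x*(3*y - 1)) includes (∂/∂x)(x*(3*y - 1)) dx = (3*y - 1) dx, which multiplied by dz ∧ dw gives (3*y - 1) dx ∧ dz ∧ dw
  d(x*(3*y - 1)) includes (∂/∂y)(x*(3*y - 1)) dy = (3*x) dy, which multiplied by dz ∧ dw gives (3*x) dy ∧ dz ∧ dw
Collecting like 3-forms: d(omega) = (-3*x + 2*y) dx ∧ dy ∧ dz + (3*x - 2*z) dy ∧ dz ∧ dw + (3*y - 1) dx ∧ dz ∧ dw.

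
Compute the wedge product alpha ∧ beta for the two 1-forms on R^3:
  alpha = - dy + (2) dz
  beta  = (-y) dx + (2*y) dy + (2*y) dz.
alpha ∧ beta = (-y) dx ∧ dy + (-6*y) dy ∧ dz + (2*y) dx ∧ dz

Distribute the wedge, using dx_i ∧ dx_j = -dx_j ∧ dx_i and dx_i ∧ dx_i = 0. For each pair (i, j) with i < j, the coefficient of dx_i ∧ dx_j in alpha ∧ beta is (alpha_i * beta_j - alpha_j * beta_i). Collecting: alpha ∧ beta = (-y) dx ∧ dy + (-6*y) dy ∧ dz + (2*y) dx ∧ dz.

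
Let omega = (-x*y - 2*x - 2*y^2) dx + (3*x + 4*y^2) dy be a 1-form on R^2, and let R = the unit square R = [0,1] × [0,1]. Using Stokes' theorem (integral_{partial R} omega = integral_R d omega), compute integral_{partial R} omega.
integral_(partial R) omega = 11/2

Stokes: integral_partial_R omega = integral_R d omega with d omega = (∂Q/∂x - ∂P/∂y) dx ∧ dy.
  ∂Q/∂x = 3
  ∂P/∂y = -x - 4*y
  integrand = ∂Q/∂x - ∂P/∂y = x + 4*y + 3.
Integrating over R: integral_0^1 integral_0^1 (x + 4*y + 3) dx dy = 11/2.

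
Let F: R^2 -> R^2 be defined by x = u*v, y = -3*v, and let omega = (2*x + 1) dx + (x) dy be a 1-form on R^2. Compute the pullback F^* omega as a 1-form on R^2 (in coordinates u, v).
F^* omega = (v*(2*u*v + 1)) du + (u*(2*u*v - 3*v + 1)) dv

Using F^*(f dg) = (f ∘ F) d(g ∘ F), substitute each coordinate x_i by F_i(u, v) in f_i, and replace dx_i by d F_i = (∂F_i/∂u) du + (∂F_i/∂v) dv.
  For the x component: f_1(F) = 2*u*v + 1; d F_1 = (v) du + (u) dv
  For the y component: f_2(F) = u*v; d F_2 = (0) du + (-3) dv
Combining and collecting du, dv coefficients:
  coeff of du: v*(2*u*v + 1)
  coeff of dv: u*(2*u*v - 3*v + 1)
F^* omega = (v*(2*u*v + 1)) du + (u*(2*u*v - 3*v + 1)) dv.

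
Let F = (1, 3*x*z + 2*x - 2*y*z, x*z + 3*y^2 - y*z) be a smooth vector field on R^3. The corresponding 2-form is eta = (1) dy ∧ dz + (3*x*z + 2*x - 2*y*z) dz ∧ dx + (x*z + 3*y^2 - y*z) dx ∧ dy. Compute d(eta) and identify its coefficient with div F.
d(eta) = (x - y - 2*z) dx ∧ dy ∧ dz; div F = x - y - 2*z

For a 2-form in R^3 of the form above, applying d gives a 3-form with coefficient ∂P/∂x + ∂Q/∂y + ∂R/∂z:
  ∂P/∂x = 0
  ∂Q/∂y = -2*z
  ∂R/∂z = x - y
Sum = x - y - 2*z, which is exactly div F.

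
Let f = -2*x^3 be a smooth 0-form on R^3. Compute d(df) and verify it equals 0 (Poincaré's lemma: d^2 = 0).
d(df) = 0

Step 1: df = sum_i (∂f/∂x_i) dx_i = (-6*x^2) dx + (0) dy + (0) dz.
Step 2: Apply d again. Using the 1-form formula, the coefficient of dx ∧ dy in d(df) is ∂^2 f/∂x ∂y - ∂^2 f/∂y ∂x = (0) - (0) = 0 (equality of mixed partials for smooth f).
Similarly for dx ∧ dz and dy ∧ dz — all coefficients vanish. So d(df) = 0.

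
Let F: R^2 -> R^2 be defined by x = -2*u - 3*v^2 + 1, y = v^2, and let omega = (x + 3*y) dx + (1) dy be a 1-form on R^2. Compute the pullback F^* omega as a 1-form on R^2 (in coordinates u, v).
F^* omega = (4*u - 2) du + (4*v*(3*u - 1)) dv

Using F^*(f dg) = (f ∘ F) d(g ∘ F), substitute each coordinate x_i by F_i(u, v) in f_i, and replace dx_i by d F_i = (∂F_i/∂u) du + (∂F_i/∂v) dv.
  For the x component: f_1(F) = 1 - 2*u; d F_1 = (-2) du + (-6*v) dv
  For the y component: f_2(F) = 1; d F_2 = (0) du + (2*v) dv
Combining and collecting du, dv coefficients:
  coeff of du: 4*u - 2
  coeff of dv: 4*v*(3*u - 1)
F^* omega = (4*u - 2) du + (4*v*(3*u - 1)) dv.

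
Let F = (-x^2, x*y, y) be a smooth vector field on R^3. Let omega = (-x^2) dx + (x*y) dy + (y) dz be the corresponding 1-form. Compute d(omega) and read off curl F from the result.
d(omega) = (1) dy ∧ dz + (0) dz ∧ dx + (y) dx ∧ dy; curl F = (1, 0, y)

d omega = sum_{i<j} (∂f_j/∂x_i - ∂f_i/∂x_j) dx_i ∧ dx_j. Under the identification (dy ∧ dz, dz ∧ dx, dx ∧ dy) ↔ (e_x, e_y, e_z), the coefficients are exactly the components of curl F. Compute:
  ∂R/∂y - ∂Q/∂z = (1) - (0) = 1
  ∂P/∂z - ∂R/∂x = (0) - (0) = 0
  ∂Q/∂x - ∂P/∂y = (y) - (0) = y.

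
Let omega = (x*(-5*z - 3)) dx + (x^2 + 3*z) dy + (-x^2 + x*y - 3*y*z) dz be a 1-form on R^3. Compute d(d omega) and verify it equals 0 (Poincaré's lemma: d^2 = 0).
d(d omega) = 0

Step 1: d omega = sum_{i<j} (∂f_j/∂x_i - ∂f_i/∂x_j) dx_i ∧ dx_j:
  coeff of dx ∧ dy: 2*x
  coeff of dx ∧ dz: 3*x + y
  coeff of dy ∧ dz: x - 3*z - 3
Step 2: Apply d again to each 2-form coefficient. The only possible 3-form in R^3 is dx ∧ dy ∧ dz, with coefficient
  ∂(coeff of dy∧dz)/∂x - ∂(coeff of dx∧dz)/∂y + ∂(coeff of dx∧dy)/∂z
  = ∂/∂x (x - 3*z - 3) - ∂/∂y (3*x + y) + ∂/∂z (2*x).
Each of these terms simplifies to sums of mixed partials that cancel in pairs. The result is 0 (by equality of mixed partials for smooth functions — Schwarz / Clairaut).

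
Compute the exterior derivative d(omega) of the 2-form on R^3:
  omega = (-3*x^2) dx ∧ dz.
d(omega) = 0

For a 2-form omega = sum_{i<j} g_{ij} dx_i ∧ dx_j, the exterior derivative is
  d(omega) = sum_{i<j} d(g_{ij}) ∧ dx_i ∧ dx_j = sum_{i<j, k} (∂g_{ij}/∂x_k) dx_k ∧ dx_i ∧ dx_j.
Expand each term, using dx_k ∧ dx_i ∧ dx_j = sgn(permutation) dx_{(a)} ∧ dx_{(b)} ∧ dx_{(c)} with (a < b < c) sorted:

Collecting like 3-forms: d(omega) = 0.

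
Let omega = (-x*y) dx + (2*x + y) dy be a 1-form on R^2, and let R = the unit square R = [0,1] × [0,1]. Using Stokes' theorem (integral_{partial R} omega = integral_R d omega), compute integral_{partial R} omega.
integral_(partial R) omega = 5/2

Stokes: integral_partial_R omega = integral_R d omega with d omega = (∂Q/∂x - ∂P/∂y) dx ∧ dy.
  ∂Q/∂x = 2
  ∂P/∂y = -x
  integrand = ∂Q/∂x - ∂P/∂y = x + 2.
Integrating over R: integral_0^1 integral_0^1 (x + 2) dx dy = 5/2.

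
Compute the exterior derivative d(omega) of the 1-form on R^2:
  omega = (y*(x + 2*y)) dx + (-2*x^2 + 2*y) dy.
d(omega) = (-5*x - 4*y) dx ∧ dy

For a 1-form omega = sum_i f_i dx_i, the exterior derivative is
  d(omega) = sum_{i < j} (∂f_j/∂x_i - ∂f_i/∂x_j) dx_i ∧ dx_j.
  coefficient of dx ∧ dy: ∂f_2/∂x - ∂f_1/∂y = ∂(-2*x^2 + 2*y)/∂x - ∂(y*(x + 2*y))/∂y = -5*x - 4*y
Assembling: d(omega) = (-5*x - 4*y) dx ∧ dy.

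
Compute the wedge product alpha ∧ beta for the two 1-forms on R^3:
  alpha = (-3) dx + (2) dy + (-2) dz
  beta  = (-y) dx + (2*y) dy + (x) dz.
alpha ∧ beta = (-4*y) dx ∧ dy + (-3*x - 2*y) dx ∧ dz + (2*x + 4*y) dy ∧ dz

Distribute the wedge, using dx_i ∧ dx_j = -dx_j ∧ dx_i and dx_i ∧ dx_i = 0. For each pair (i, j) with i < j, the coefficient of dx_i ∧ dx_j in alpha ∧ beta is (alpha_i * beta_j - alpha_j * beta_i). Collecting: alpha ∧ beta = (-4*y) dx ∧ dy + (-3*x - 2*y) dx ∧ dz + (2*x + 4*y) dy ∧ dz.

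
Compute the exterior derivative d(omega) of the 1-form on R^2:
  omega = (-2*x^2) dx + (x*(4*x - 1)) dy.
d(omega) = (8*x - 1) dx ∧ dy

For a 1-form omega = sum_i f_i dx_i, the exterior derivative is
  d(omega) = sum_{i < j} (∂f_j/∂x_i - ∂f_i/∂x_j) dx_i ∧ dx_j.
  coefficient of dx ∧ dy: ∂f_2/∂x - ∂f_1/∂y = ∂(x*(4*x - 1))/∂x - ∂(-2*x^2)/∂y = 8*x - 1
Assembling: d(omega) = (8*x - 1) dx ∧ dy.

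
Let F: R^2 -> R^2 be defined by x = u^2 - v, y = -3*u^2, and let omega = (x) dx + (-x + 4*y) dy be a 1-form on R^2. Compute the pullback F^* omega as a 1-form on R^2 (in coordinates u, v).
F^* omega = (8*u*(10*u^2 - v)) du + (-u^2 + v) dv

Using F^*(f dg) = (f ∘ F) d(g ∘ F), substitute each coordinate x_i by F_i(u, v) in f_i, and replace dx_i by d F_i = (∂F_i/∂u) du + (∂F_i/∂v) dv.
  For the x component: f_1(F) = u^2 - v; d F_1 = (2*u) du + (-1) dv
  For the y component: f_2(F) = -13*u^2 + v; d F_2 = (-6*u) du + (0) dv
Combining and collecting du, dv coefficients:
  coeff of du: 8*u*(10*u^2 - v)
  coeff of dv: -u^2 + v
F^* omega = (8*u*(10*u^2 - v)) du + (-u^2 + v) dv.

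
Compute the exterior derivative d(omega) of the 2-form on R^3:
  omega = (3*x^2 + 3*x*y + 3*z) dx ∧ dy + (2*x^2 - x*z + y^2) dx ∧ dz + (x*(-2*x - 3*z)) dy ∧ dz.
d(omega) = (-4*x - 2*y - 3*z + 3) dx ∧ dy ∧ dz

For a 2-form omega = sum_{i<j} g_{ij} dx_i ∧ dx_j, the exterior derivative is
  d(omega) = sum_{i<j} d(g_{ij}) ∧ dx_i ∧ dx_j = sum_{i<j, k} (∂g_{ij}/∂x_k) dx_k ∧ dx_i ∧ dx_j.
Expand each term, using dx_k ∧ dx_i ∧ dx_j = sgn(permutation) dx_{(a)} ∧ dx_{(b)} ∧ dx_{(c)} with (a < b < c) sorted:
  d(3*x^2 + 3*x*y + 3*z) includes (∂/∂z)(3*x^2 + 3*x*y + 3*z) dz = (3) dz, which multiplied by dx ∧ dy gives (3) dx ∧ dy ∧ dz
  d(2*x^2 - x*z + y^2) includes (∂/∂y)(2*x^2 - x*z + y^2) dy = (2*y) dy, which multiplied by dx ∧ dz gives (-2*y) dx ∧ dy ∧ dz
  d(x*(-2*x - 3*z)) includes (∂/∂x)(x*(-2*x - 3*z)) dx = (-4*x - 3*z) dx, which multiplied by dy ∧ dz gives (-4*x - 3*z) dx ∧ dy ∧ dz
Collecting like 3-forms: d(omega) = (-4*x - 2*y - 3*z + 3) dx ∧ dy ∧ dz.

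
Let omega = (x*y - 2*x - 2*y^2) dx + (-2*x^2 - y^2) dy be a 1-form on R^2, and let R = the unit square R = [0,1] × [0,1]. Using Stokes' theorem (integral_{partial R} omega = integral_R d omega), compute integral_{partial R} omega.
integral_(partial R) omega = -1/2

Stokes: integral_partial_R omega = integral_R d omega with d omega = (∂Q/∂x - ∂P/∂y) dx ∧ dy.
  ∂Q/∂x = -4*x
  ∂P/∂y = x - 4*y
  integrand = ∂Q/∂x - ∂P/∂y = -5*x + 4*y.
Integrating over R: integral_0^1 integral_0^1 (-5*x + 4*y) dx dy = -1/2.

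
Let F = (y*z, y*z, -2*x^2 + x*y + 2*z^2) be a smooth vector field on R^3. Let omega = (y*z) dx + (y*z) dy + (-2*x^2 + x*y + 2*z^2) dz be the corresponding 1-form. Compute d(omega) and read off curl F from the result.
d(omega) = (x - y) dy ∧ dz + (4*x) dz ∧ dx + (-z) dx ∧ dy; curl F = (x - y, 4*x, -z)

d omega = sum_{i<j} (∂f_j/∂x_i - ∂f_i/∂x_j) dx_i ∧ dx_j. Under the identification (dy ∧ dz, dz ∧ dx, dx ∧ dy) ↔ (e_x, e_y, e_z), the coefficients are exactly the components of curl F. Compute:
  ∂R/∂y - ∂Q/∂z = (x) - (y) = x - y
  ∂P/∂z - ∂R/∂x = (y) - (-4*x + y) = 4*x
  ∂Q/∂x - ∂P/∂y = (0) - (z) = -z.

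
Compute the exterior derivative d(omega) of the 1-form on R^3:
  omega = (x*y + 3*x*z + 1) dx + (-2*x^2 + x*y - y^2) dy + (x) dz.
d(omega) = (-5*x + y) dx ∧ dy + (1 - 3*x) dx ∧ dz

For a 1-form omega = sum_i f_i dx_i, the exterior derivative is
  d(omega) = sum_{i < j} (∂f_j/∂x_i - ∂f_i/∂x_j) dx_i ∧ dx_j.
  coefficient of dx ∧ dy: ∂f_2/∂x - ∂f_1/∂y = ∂(-2*x^2 + x*y - y^2)/∂x - ∂(x*y + 3*x*z + 1)/∂y = -5*x + y
  coefficient of dx ∧ dz: ∂f_3/∂x - ∂f_1/∂z = ∂(x)/∂x - ∂(x*y + 3*x*z + 1)/∂z = 1 - 3*x
Assembling: d(omega) = (-5*x + y) dx ∧ dy + (1 - 3*x) dx ∧ dz.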